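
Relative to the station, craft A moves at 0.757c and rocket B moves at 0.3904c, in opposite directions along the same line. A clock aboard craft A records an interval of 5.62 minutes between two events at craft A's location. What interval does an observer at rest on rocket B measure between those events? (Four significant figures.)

The velocity of craft A relative to rocket B is (0.757 + 0.3904)c / (1 + 0.757×0.3904) = 0.88566c; relative speed 0.88566c.
At |u| = 0.88566c, γ = (1 − 0.784394)^(−1/2) = 2.1536.
Craft A's interval is proper; time dilation gives Δt_B = γΔτ = 2.1536 × 5.62 minutes = 12.10 minutes.

12.10 minutes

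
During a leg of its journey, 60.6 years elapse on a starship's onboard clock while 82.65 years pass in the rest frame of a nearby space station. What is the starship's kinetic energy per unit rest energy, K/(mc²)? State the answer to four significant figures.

0.3639

γ = Δt/Δτ = 82.65/60.6 = 1.36386.
Since K = (γ−1)mc², K/(mc²) = 1.36386 − 1 = 0.3639.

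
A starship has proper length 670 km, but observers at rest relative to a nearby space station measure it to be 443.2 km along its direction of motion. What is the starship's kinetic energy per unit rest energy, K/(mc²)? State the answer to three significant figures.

γ = L₀/L = 670/443.2 = 1.51173.
Since K = (γ−1)mc², K/(mc²) = 1.51173 − 1 = 0.512.

0.512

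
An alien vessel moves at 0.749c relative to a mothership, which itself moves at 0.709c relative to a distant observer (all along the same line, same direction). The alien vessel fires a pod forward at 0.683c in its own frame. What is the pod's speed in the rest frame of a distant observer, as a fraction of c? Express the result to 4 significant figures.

First combine the pod and alien vessel (S''→S'): u₁ = (0.683 + 0.749)/(1 + 0.683×0.749) = 1.432/1.511567 = 0.94736.
Then combine with the mothership (S'→S): u = (0.94736 + 0.709)/(1 + 0.94736×0.709) = 1.65636/1.67167824 = 0.99084.

0.9908c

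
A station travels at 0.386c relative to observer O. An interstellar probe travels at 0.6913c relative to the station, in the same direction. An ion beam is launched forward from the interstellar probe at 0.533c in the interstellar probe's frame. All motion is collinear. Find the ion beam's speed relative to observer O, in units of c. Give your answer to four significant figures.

0.9519c

Compose velocities in two stages. Stage 1 (into S'): u₁ = (0.533+0.6913)/(1+0.533×0.6913) = 0.89465.
Stage 2 (into S): u = (0.89465+0.386)/(1+0.89465×0.386) = 0.95192, so the speed is 0.9519c.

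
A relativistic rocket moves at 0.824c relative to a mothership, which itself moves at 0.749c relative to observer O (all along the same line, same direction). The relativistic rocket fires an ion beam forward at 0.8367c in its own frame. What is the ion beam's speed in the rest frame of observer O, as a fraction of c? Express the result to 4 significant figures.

0.9975c

First combine the ion beam and relativistic rocket (S''→S'): u₁ = (0.8367 + 0.824)/(1 + 0.8367×0.824) = 1.6607/1.6894408 = 0.98299.
Then combine with the mothership (S'→S): u = (0.98299 + 0.749)/(1 + 0.98299×0.749) = 1.73199/1.73625951 = 0.99754.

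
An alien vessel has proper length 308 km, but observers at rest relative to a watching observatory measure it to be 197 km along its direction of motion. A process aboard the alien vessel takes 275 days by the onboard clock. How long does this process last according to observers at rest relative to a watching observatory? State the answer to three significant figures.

430 days

Length contraction gives γ = L₀/L = 308/197 = 1.56345.
Δt = γΔτ = 1.56345 × 275 = 430 days.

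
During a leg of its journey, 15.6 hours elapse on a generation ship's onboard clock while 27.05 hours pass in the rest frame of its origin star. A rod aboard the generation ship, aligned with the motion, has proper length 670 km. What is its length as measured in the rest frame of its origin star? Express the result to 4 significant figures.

γ = Δt/Δτ = 27.05/15.6 = 1.73397.
The rod contracts by the same γ: 670 km / 1.73397 = 386.4 km.

386.4 km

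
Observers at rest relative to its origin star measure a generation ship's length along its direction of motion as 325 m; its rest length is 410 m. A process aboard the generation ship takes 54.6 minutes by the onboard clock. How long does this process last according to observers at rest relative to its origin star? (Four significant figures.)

From L = L₀/γ: γ = 410/325 = 1.26154.
The same γ dilates the second interval: 1.26154 × 54.6 minutes = 68.88 minutes.

68.88 minutes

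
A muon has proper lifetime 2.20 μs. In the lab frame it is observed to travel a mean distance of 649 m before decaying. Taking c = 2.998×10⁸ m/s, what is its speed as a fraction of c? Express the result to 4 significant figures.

Lab distance = (lab lifetime)·v = γτ·βc, so βγ = d/(cτ) = 649.0/(2.998×10⁸ × 2.200×10^-6) = 0.98399.
With βγ = 0.98399: γ² = 1 + (βγ)² = 1.968236, and β = (βγ)/γ = 0.98399/1.40294 = 0.7014.

0.7014c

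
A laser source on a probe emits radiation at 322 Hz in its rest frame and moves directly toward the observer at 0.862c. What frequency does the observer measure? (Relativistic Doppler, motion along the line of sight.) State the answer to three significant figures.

1180 Hz

Relativistic Doppler (source moving toward): f_obs = f_src · √((1+β)/(1−β)).
With β = 0.862: factor = √(1.862/0.138) = 3.6732.
f_obs = 322 × 3.6732 = 1180 Hz.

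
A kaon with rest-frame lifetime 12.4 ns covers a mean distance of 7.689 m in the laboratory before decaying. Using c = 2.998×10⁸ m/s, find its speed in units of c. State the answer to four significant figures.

d = βγcτ ⇒ βγ = d/(cτ) = 7.689 m / (3.71752 m) = 2.0683.
β = (βγ)/√(1+(βγ)²) = 2.0683/√5.27786 = 0.9003.

0.9003c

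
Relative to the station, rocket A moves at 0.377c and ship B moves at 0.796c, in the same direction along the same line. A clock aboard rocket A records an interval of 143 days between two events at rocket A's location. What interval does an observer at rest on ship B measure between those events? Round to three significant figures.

179 days

The velocity of rocket A relative to ship B is (0.377 − 0.796)c / (1 − 0.377×0.796) = −0.59865c; relative speed 0.59865c.
At |u| = 0.59865c, γ = (1 − 0.358382)^(−1/2) = 1.2484.
Rocket A's interval is proper; time dilation gives Δt_B = γΔτ = 1.2484 × 143 days = 179 days.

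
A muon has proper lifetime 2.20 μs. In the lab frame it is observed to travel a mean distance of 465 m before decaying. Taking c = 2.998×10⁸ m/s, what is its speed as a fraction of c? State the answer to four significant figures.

0.5762c

Lab distance = (lab lifetime)·v = γτ·βc, so βγ = d/(cτ) = 465.0/(2.998×10⁸ × 2.200×10^-6) = 0.70502.
With βγ = 0.70502: γ² = 1 + (βγ)² = 1.497053, and β = (βγ)/γ = 0.70502/1.22354 = 0.5762.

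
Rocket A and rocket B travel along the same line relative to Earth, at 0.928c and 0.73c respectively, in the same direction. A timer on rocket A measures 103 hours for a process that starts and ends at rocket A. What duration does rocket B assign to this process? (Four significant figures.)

Transform rocket A's velocity into rocket B's frame: (0.928 − 0.73)/(1 − 0.928·0.73) = 0.198/0.32256, so the relative speed is 0.61384c.
γ for this relative speed: γ = 1/√(1 − 0.3768) = 1.2667.
The clock on rocket A records proper time, so rocket B measures Δt = γΔτ = 1.2667 × 103 = 130.5 hours.

130.5 hours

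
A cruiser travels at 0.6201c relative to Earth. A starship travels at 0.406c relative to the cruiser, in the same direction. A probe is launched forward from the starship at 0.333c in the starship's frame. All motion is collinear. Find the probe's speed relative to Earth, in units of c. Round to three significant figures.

Compose velocities in two stages. Stage 1 (into S'): u₁ = (0.333+0.406)/(1+0.333×0.406) = 0.65099.
Stage 2 (into S): u = (0.65099+0.6201)/(1+0.65099×0.6201) = 0.90554, so the speed is 0.906c.

0.906c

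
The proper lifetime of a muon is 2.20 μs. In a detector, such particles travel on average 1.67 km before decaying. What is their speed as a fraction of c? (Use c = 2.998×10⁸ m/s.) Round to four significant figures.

d = βγcτ ⇒ βγ = d/(cτ) = 1670 m / (659.56 m) = 2.532.
β = (βγ)/√(1+(βγ)²) = 2.532/√7.41102 = 0.9301.

0.9301c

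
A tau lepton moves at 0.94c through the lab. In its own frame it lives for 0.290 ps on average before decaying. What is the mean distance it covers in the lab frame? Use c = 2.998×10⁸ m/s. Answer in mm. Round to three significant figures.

0.240 mm

With β = 0.94, γ = 1/√(1 − 0.94²) = 1/√0.1164 = 2.9311.
Lab-frame lifetime: Δt = γτ = 2.9311 × 0.290 ps = 0.85002 ps.
Distance: d = vΔt = 0.94 × 2.998×10⁸ m/s × 8.5002×10^-13 s = 2.40×10^-4 m = 0.240 mm.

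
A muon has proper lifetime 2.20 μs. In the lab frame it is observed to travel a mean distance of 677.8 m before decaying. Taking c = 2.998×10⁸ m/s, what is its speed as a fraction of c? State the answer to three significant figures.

0.717c

Lab distance = (lab lifetime)·v = γτ·βc, so βγ = d/(cτ) = 677.8/(2.998×10⁸ × 2.200×10^-6) = 1.0277.
With βγ = 1.0277: γ² = 1 + (βγ)² = 2.05617, and β = (βγ)/γ = 1.0277/1.43394 = 0.717.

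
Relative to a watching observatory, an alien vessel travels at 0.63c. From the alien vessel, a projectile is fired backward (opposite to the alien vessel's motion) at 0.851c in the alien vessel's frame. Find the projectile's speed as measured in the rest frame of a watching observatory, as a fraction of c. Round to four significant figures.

Relativistic velocity addition: u = (u' + v)/(1 + u'v/c²), with u' = −0.851c and v = 0.63c.
Numerator: −0.851 + 0.63 = −0.221. Denominator: 1 + (−0.851)(0.63) = 0.46387.
u = −0.221/0.46387 = −0.47643, so the speed is 0.4764c.

0.4764c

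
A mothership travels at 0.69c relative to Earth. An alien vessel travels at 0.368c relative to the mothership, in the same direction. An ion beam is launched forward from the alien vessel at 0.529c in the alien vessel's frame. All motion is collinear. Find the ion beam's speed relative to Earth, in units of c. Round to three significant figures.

0.949c

Compose velocities in two stages. Stage 1 (into S'): u₁ = (0.529+0.368)/(1+0.529×0.368) = 0.75083.
Stage 2 (into S): u = (0.75083+0.69)/(1+0.75083×0.69) = 0.94912, so the speed is 0.949c.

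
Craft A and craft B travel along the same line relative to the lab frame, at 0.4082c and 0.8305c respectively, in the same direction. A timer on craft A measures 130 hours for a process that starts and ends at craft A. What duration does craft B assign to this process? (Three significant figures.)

169 hours

The velocity of craft A relative to craft B is (0.4082 − 0.8305)c / (1 − 0.4082×0.8305) = −0.63889c; relative speed 0.63889c.
At |u| = 0.63889c, γ = (1 − 0.40818)^(−1/2) = 1.2999.
Craft A's interval is proper; time dilation gives Δt_B = γΔτ = 1.2999 × 130 hours = 169 hours.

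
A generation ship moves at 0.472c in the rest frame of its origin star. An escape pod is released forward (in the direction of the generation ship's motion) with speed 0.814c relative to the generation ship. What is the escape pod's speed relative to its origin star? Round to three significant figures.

In units of c, u = (u' + v)/(1 + u'v) with u' = 0.814 and v = 0.472.
Numerator: 0.814 + 0.472 = 1.286. Denominator: 1 + (0.814)(0.472) = 1.384208.
u = 1.286/1.384208 = 0.92905, so the speed is 0.929c.

0.929c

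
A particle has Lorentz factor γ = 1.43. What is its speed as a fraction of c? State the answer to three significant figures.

β = √(1 − 1/γ²) = √(1 − 1/2.0449) = √0.510979 = 0.715.

0.715c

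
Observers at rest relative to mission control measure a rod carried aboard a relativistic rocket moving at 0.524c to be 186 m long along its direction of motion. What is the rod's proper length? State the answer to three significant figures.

With β = 0.524, γ = 1/√(1 − 0.524²) = 1/√0.725424 = 1.1741.
Proper length: L₀ = γ·L = 1.1741 × 186 = 218 m.

218 m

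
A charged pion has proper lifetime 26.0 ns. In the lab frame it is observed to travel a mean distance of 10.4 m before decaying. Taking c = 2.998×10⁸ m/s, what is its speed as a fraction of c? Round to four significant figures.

Let x = d/(cτ) = 10.40 m / (2.998×10⁸ m/s × 2.600×10^-8 s) = 1.3342. Since d = βγcτ, x = βγ = β/√(1−β²).
Solving: β² = x²/(1+x²) = 1.78009/2.78009 = 0.640299, so β = 0.8002.

0.8002c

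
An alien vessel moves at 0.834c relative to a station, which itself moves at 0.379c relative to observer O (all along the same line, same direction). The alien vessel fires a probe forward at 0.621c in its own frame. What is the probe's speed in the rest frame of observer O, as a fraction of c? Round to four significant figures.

Apply u = (u'+v)/(1+u'v) twice. Probe in the station frame: (0.621+0.834)/(1+0.621·0.834) = 1.455/1.517914 = 0.95855c.
That velocity, transformed to the rest frame of observer O: (0.95855+0.379)/(1+0.95855·0.379) = 1.33755/1.36329045 = 0.98112c.

0.9811c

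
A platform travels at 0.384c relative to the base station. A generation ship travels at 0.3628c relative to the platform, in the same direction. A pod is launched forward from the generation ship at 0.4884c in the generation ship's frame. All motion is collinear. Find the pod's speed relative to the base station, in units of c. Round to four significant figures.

0.8665c

Apply u = (u'+v)/(1+u'v) twice. Pod in the platform frame: (0.4884+0.3628)/(1+0.4884·0.3628) = 0.8512/1.17719152 = 0.72308c.
That velocity, transformed to the rest frame of the base station: (0.72308+0.384)/(1+0.72308·0.384) = 1.10708/1.27766272 = 0.86649c.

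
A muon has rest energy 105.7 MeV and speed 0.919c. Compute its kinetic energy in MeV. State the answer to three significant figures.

Lorentz factor: γ = (1 − 0.844561)^(−1/2) = 2.5364.
Kinetic energy: K = (γ − 1)mc² = (2.5364 − 1) × 105.7 MeV = 1.5364 × 105.7 = 162 MeV.

162 MeV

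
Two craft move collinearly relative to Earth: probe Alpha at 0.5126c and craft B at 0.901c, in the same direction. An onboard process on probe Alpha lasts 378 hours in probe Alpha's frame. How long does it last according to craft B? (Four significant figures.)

Speed of probe Alpha in craft B's frame: u = (v_A − v_B)/(1 − v_A v_B/c²) = (0.5126 − 0.901)/(1 − 0.5126×0.901) = −0.3884/0.5381474 = −0.72174; |u| = 0.72174c.
γ for this relative speed: γ = 1/√(1 − 0.520909) = 1.4447.
Probe Alpha's interval is proper; time dilation gives Δt_B = γΔτ = 1.4447 × 378 hours = 546.1 hours.

546.1 hours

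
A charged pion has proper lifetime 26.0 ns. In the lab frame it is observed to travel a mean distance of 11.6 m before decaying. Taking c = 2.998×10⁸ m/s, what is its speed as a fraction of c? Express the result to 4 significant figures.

Lab distance = (lab lifetime)·v = γτ·βc, so βγ = d/(cτ) = 11.60/(2.998×10⁸ × 2.600×10^-8) = 1.4882.
With βγ = 1.4882: γ² = 1 + (βγ)² = 3.21474, and β = (βγ)/γ = 1.4882/1.79297 = 0.8300.

0.8300c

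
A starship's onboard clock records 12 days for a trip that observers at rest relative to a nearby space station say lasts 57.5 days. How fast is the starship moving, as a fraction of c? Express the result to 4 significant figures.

γ = Δt/Δτ = 57.5/12 = 4.7917.
β = √(1 − 1/γ²) = √(1 − 0.0435533) = √0.9564467 = 0.9780.

0.9780c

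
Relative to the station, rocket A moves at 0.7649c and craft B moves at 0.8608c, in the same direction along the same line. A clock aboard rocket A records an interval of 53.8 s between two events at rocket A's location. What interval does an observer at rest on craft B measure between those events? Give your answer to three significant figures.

Transform rocket A's velocity into craft B's frame: (0.7649 − 0.8608)/(1 − 0.7649·0.8608) = −0.0959/0.34157408, so the relative speed is 0.28076c.
γ for this relative speed: γ = 1/√(1 − 0.0788262) = 1.0419.
Rocket A's interval is proper; time dilation gives Δt_B = γΔτ = 1.0419 × 53.8 s = 56.1 s.

56.1 s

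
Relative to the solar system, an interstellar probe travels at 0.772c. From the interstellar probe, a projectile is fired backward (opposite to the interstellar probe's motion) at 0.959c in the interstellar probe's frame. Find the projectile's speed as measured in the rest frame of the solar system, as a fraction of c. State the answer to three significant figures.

0.720c

In units of c, u = (u' + v)/(1 + u'v) with u' = −0.959 and v = 0.772.
Numerator: −0.959 + 0.772 = −0.187. Denominator: 1 + (−0.959)(0.772) = 0.259652.
u = −0.187/0.259652 = −0.72019, so the speed is 0.720c.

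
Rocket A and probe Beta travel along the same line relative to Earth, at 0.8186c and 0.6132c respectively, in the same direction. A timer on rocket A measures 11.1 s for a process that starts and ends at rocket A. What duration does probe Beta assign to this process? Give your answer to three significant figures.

12.2 s

Speed of rocket A in probe Beta's frame: u = (v_A − v_B)/(1 − v_A v_B/c²) = (0.8186 − 0.6132)/(1 − 0.8186×0.6132) = 0.2054/0.49803448 = 0.41242; |u| = 0.41242c.
At |u| = 0.41242c, γ = (1 − 0.17009)^(−1/2) = 1.0977.
The clock on rocket A records proper time, so probe Beta measures Δt = γΔτ = 1.0977 × 11.1 = 12.2 s.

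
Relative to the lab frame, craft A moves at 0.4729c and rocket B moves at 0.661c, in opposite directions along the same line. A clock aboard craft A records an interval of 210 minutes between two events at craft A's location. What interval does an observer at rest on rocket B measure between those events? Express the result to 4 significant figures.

416.9 minutes

Transform craft A's velocity into rocket B's frame: (0.4729 + 0.661)/(1 + 0.4729·0.661) = 1.1339/1.3125869, so the relative speed is 0.86387c.
γ for this relative speed: γ = 1/√(1 − 0.746271) = 1.9852.
Craft A's interval is proper; time dilation gives Δt_B = γΔτ = 1.9852 × 210 minutes = 416.9 minutes.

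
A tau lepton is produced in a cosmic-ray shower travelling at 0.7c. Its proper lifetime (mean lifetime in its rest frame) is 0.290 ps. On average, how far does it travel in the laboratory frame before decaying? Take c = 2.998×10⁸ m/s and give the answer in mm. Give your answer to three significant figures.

Lorentz factor: γ = (1 − 0.49)^(−1/2) = 1.4003.
Lab-frame lifetime: Δt = γτ = 1.4003 × 0.290 ps = 0.40609 ps.
Distance: d = vΔt = 0.7 × 2.998×10⁸ m/s × 4.0609×10^-13 s = 8.52×10^-5 m = 0.0852 mm.

0.0852 mm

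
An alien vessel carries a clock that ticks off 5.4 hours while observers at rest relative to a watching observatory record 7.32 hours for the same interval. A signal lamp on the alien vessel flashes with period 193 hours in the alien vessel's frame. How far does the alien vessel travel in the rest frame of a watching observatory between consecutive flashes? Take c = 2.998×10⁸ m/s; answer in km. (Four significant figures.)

1.906×10^11 km

γ = Δt/Δτ = 7.32/5.4 = 1.35556.
β = √(1 − 1/γ²) = 0.67513. Lab-frame period = γτ = 1.35556×193 hours = 261.62 hours. Distance = βc × γτ = 0.67513 × 2.998×10⁸ m/s × 941832 s = 1.9063×10^14 m = 1.906×10^11 km.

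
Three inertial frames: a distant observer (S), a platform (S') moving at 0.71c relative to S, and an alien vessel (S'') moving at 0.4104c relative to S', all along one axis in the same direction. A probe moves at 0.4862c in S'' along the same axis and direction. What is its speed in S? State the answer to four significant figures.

0.9522c

Compose velocities in two stages. Stage 1 (into S'): u₁ = (0.4862+0.4104)/(1+0.4862×0.4104) = 0.74746.
Stage 2 (into S): u = (0.74746+0.71)/(1+0.74746×0.71) = 0.95215, so the speed is 0.9522c.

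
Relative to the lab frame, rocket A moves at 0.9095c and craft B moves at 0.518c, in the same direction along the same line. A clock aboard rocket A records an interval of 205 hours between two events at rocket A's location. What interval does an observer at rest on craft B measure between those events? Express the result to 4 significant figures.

Speed of rocket A in craft B's frame: u = (v_A − v_B)/(1 − v_A v_B/c²) = (0.9095 − 0.518)/(1 − 0.9095×0.518) = 0.3915/0.528879 = 0.74024; |u| = 0.74024c.
At |u| = 0.74024c, γ = (1 − 0.547955)^(−1/2) = 1.4873.
The clock on rocket A records proper time, so craft B measures Δt = γΔτ = 1.4873 × 205 = 304.9 hours.

304.9 hours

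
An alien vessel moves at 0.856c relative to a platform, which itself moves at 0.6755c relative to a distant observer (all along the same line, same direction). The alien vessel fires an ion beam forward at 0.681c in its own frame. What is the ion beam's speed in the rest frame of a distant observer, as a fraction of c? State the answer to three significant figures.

0.994c

Compose velocities in two stages. Stage 1 (into S'): u₁ = (0.681+0.856)/(1+0.681×0.856) = 0.97098.
Stage 2 (into S): u = (0.97098+0.6755)/(1+0.97098×0.6755) = 0.99431, so the speed is 0.994c.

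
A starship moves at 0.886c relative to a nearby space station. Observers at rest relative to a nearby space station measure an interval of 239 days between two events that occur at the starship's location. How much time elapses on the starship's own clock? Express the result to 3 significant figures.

Lorentz factor: γ = (1 − 0.784996)^(−1/2) = 2.1566.
The moving clock records proper time: Δτ = Δt/γ = 239/2.1566 = 111 days.

111 days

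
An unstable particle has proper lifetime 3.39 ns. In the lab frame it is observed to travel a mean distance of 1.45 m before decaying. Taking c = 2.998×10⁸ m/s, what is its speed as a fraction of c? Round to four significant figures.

0.8189c

Let x = d/(cτ) = 1.450 m / (2.998×10⁸ m/s × 3.390×10^-9 s) = 1.4267. Since d = βγcτ, x = βγ = β/√(1−β²).
Solving: β² = x²/(1+x²) = 2.03547/3.03547 = 0.670562, so β = 0.8189.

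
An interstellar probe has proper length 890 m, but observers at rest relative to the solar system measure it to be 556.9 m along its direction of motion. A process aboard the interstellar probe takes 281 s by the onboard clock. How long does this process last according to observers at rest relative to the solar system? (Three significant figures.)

From L = L₀/γ: γ = 890/556.9 = 1.59813.
The same γ dilates the second interval: 1.59813 × 281 s = 449 s.

449 s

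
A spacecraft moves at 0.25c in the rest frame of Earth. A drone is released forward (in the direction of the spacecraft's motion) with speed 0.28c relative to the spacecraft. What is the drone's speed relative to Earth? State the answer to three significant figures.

0.495c

In units of c, u = (u' + v)/(1 + u'v) with u' = 0.28 and v = 0.25.
Numerator: 0.28 + 0.25 = 0.53. Denominator: 1 + (0.28)(0.25) = 1.07.
u = 0.53/1.07 = 0.49533, so the speed is 0.495c.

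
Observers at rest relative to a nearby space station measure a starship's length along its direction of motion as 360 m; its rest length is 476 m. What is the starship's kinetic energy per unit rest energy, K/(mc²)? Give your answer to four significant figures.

0.3222

Length contraction gives γ = L₀/L = 476/360 = 1.32222.
Since K = (γ−1)mc², K/(mc²) = 1.32222 − 1 = 0.3222.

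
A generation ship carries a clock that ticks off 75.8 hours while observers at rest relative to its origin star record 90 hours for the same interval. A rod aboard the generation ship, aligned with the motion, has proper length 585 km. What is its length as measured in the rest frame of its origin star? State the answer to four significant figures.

492.7 km

From Δt = γΔτ: γ = 90/75.8 = 1.18734.
The rod contracts by the same γ: 585 km / 1.18734 = 492.7 km.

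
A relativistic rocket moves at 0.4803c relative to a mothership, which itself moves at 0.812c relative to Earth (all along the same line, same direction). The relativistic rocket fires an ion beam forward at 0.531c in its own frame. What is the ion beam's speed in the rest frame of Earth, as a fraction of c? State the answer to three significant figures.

0.978c

Apply u = (u'+v)/(1+u'v) twice. Ion beam in the mothership frame: (0.531+0.4803)/(1+0.531·0.4803) = 1.0113/1.2550393 = 0.80579c.
That velocity, transformed to the rest frame of Earth: (0.80579+0.812)/(1+0.80579·0.812) = 1.61779/1.65430148 = 0.97793c.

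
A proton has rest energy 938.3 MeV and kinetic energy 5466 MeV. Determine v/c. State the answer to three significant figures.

0.989

γ = 1 + K/(mc²) = 1 + 5466/938.3 = 6.8254.
β = √(1 − 1/γ²) = √(1 − 0.0214656) = √0.9785344 = 0.989.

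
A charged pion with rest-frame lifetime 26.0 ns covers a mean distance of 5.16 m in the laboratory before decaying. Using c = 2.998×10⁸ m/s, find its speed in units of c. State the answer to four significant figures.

d = βγcτ ⇒ βγ = d/(cτ) = 5.160 m / (7.7948 m) = 0.66198.
β = (βγ)/√(1+(βγ)²) = 0.66198/√1.438218 = 0.5520.

0.5520c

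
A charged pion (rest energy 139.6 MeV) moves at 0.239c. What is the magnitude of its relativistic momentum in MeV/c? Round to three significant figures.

γ = 1/√(1 − β²) = 1/√(1 − 0.057121) = 1/√0.942879 = 1/0.97102 = 1.0298.
Momentum: p = γβ·mc = 1.0298 × 0.239 × 139.6 MeV/c = 34.4 MeV/c.

34.4 MeV/c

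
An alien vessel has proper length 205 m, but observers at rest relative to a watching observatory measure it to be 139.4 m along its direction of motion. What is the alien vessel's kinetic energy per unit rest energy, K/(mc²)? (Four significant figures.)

Length contraction gives γ = L₀/L = 205/139.4 = 1.47059.
Since K = (γ−1)mc², K/(mc²) = 1.47059 − 1 = 0.4706.

0.4706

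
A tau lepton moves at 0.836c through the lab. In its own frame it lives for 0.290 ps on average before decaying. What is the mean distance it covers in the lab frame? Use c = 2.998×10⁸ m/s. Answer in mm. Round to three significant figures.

0.132 mm

Lorentz factor: γ = (1 − 0.698896)^(−1/2) = 1.8224.
Lab-frame lifetime: Δt = γτ = 1.8224 × 0.290 ps = 0.5285 ps.
Distance: d = vΔt = 0.836 × 2.998×10⁸ m/s × 5.2850×10^-13 s = 1.32×10^-4 m = 0.132 mm.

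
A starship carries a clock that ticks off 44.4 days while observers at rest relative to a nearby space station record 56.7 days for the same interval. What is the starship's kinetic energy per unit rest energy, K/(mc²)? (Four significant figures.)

0.2770

From Δt = γΔτ: γ = 56.7/44.4 = 1.27703.
K/(mc²) = γ − 1 = 1.27703 − 1 = 0.2770.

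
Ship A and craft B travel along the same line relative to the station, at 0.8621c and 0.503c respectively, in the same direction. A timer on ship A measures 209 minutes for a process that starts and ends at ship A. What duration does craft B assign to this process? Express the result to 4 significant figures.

The velocity of ship A relative to craft B is (0.8621 − 0.503)c / (1 − 0.8621×0.503) = 0.63404c; relative speed 0.63404c.
At |u| = 0.63404c, γ = (1 − 0.402007)^(−1/2) = 1.2932.
The clock on ship A records proper time, so craft B measures Δt = γΔτ = 1.2932 × 209 = 270.3 minutes.

270.3 minutes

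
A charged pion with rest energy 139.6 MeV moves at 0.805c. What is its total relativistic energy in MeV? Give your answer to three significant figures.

235 MeV

γ = 1/√(1 − β²) = 1/√(1 − 0.648025) = 1/√0.351975 = 1/0.593275 = 1.6856.
Total energy: E = γmc² = 1.6856 × 139.6 MeV = 235 MeV.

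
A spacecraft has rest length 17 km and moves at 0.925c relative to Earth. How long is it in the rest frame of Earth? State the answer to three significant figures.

6.46 km

γ = 1/√(1 − β²) = 1/√(1 − 0.855625) = 1/√0.144375 = 1/0.379967 = 2.6318.
Along the direction of motion the measured length is L₀/γ = 17/2.6318 = 6.46 km.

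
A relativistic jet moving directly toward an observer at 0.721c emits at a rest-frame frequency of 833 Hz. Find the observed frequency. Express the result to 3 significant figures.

Relativistic Doppler (source moving toward): f_obs = f_src · √((1+β)/(1−β)).
With β = 0.721: factor = √(1.721/0.279) = 2.4836.
f_obs = 833 × 2.4836 = 2070 Hz.

2070 Hz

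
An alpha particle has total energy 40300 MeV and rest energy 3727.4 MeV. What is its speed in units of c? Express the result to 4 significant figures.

0.9957c

Total energy E = γmc² gives γ = 40300/3727.4 = 10.812.
Hence β = √(1 − 1/γ²) = √(1 − 0.00855437) = √0.99144563 = 0.9957.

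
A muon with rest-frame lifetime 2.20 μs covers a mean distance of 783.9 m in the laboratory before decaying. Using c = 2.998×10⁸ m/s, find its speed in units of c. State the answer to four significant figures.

d = βγcτ ⇒ βγ = d/(cτ) = 783.9 m / (659.56 m) = 1.1885.
β = (βγ)/√(1+(βγ)²) = 1.1885/√2.41253 = 0.7652.

0.7652c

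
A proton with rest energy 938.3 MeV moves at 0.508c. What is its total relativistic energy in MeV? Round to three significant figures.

With β = 0.508, γ = 1/√(1 − 0.508²) = 1/√0.741936 = 1.161.
Total energy: E = γmc² = 1.161 × 938.3 MeV = 1090 MeV.

1090 MeV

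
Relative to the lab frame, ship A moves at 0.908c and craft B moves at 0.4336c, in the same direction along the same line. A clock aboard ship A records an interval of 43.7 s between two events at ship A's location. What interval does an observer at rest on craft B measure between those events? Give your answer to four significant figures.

The velocity of ship A relative to craft B is (0.908 − 0.4336)c / (1 − 0.908×0.4336) = 0.78246c; relative speed 0.78246c.
γ for this relative speed: γ = 1/√(1 − 0.612244) = 1.6059.
Ship A's interval is proper; time dilation gives Δt_B = γΔτ = 1.6059 × 43.7 s = 70.18 s.

70.18 s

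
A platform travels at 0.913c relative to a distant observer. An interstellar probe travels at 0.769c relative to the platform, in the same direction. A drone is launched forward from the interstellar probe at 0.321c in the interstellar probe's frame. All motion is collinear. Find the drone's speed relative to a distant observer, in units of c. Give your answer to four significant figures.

0.9939c

First combine the drone and interstellar probe (S''→S'): u₁ = (0.321 + 0.769)/(1 + 0.321×0.769) = 1.09/1.246849 = 0.8742.
Then combine with the platform (S'→S): u = (0.8742 + 0.913)/(1 + 0.8742×0.913) = 1.7872/1.7981446 = 0.99391.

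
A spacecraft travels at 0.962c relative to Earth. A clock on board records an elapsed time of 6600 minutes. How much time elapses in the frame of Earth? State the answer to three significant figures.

With β = 0.962, γ = 1/√(1 − 0.962²) = 1/√0.074556 = 3.6623.
Time dilation: Δt = γ·Δτ = 3.6623 × 6600 = 24200 minutes.

24200 minutes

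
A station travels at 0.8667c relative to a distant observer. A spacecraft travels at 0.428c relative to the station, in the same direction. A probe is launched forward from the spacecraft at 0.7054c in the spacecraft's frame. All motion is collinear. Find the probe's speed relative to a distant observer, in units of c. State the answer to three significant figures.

0.990c

Apply u = (u'+v)/(1+u'v) twice. Probe in the station frame: (0.7054+0.428)/(1+0.7054·0.428) = 1.1334/1.3019112 = 0.87057c.
That velocity, transformed to the rest frame of a distant observer: (0.87057+0.8667)/(1+0.87057·0.8667) = 1.73727/1.754523019 = 0.99017c.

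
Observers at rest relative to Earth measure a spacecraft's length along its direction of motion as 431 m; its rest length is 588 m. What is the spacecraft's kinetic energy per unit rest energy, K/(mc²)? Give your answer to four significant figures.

0.3643

γ = L₀/L = 588/431 = 1.36427.
K/(mc²) = γ − 1 = 1.36427 − 1 = 0.3643.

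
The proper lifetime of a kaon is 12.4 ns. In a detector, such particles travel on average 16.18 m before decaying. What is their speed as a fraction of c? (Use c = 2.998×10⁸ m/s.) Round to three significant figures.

0.975c

Let x = d/(cτ) = 16.18 m / (2.998×10⁸ m/s × 1.240×10^-8 s) = 4.3524. Since d = βγcτ, x = βγ = β/√(1−β²).
Solving: β² = x²/(1+x²) = 18.9434/19.9434 = 0.949858, so β = 0.975.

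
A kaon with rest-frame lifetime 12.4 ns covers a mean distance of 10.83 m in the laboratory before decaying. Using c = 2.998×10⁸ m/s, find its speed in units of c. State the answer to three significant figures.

d = βγcτ ⇒ βγ = d/(cτ) = 10.83 m / (3.71752 m) = 2.9132.
β = (βγ)/√(1+(βγ)²) = 2.9132/√9.48673 = 0.946.

0.946c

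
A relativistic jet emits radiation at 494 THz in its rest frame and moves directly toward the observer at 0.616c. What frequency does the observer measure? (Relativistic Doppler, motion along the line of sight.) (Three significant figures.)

1010 THz

Relativistic Doppler (source moving toward): f_obs = f_src · √((1+β)/(1−β)).
With β = 0.616: factor = √(1.616/0.384) = 2.0514.
f_obs = 494 × 2.0514 = 1010 THz.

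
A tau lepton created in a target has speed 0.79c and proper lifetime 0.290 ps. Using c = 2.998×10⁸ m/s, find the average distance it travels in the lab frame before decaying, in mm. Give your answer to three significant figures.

γ = 1/√(1 − β²) = 1/√(1 − 0.6241) = 1/√0.3759 = 1/0.613107 = 1.631.
Lab-frame lifetime: Δt = γτ = 1.631 × 0.290 ps = 0.47299 ps.
Distance: d = vΔt = 0.79 × 2.998×10⁸ m/s × 4.7299×10^-13 s = 1.12×10^-4 m = 0.112 mm.

0.112 mm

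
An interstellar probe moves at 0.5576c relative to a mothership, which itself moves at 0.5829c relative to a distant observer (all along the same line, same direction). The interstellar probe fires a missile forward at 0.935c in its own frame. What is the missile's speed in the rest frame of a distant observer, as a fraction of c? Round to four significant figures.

First combine the missile and interstellar probe (S''→S'): u₁ = (0.935 + 0.5576)/(1 + 0.935×0.5576) = 1.4926/1.521356 = 0.9811.
Then combine with the mothership (S'→S): u = (0.9811 + 0.5829)/(1 + 0.9811×0.5829) = 1.564/1.57188319 = 0.99498.

0.9950c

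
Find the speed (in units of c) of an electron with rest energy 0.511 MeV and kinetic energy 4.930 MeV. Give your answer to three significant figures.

γ = 1 + K/(mc²) = 1 + 4.930/0.511 = 10.648.
β = √(1 − 1/γ²) = √(1 − 0.00881991) = √0.99118009 = 0.996.

0.996c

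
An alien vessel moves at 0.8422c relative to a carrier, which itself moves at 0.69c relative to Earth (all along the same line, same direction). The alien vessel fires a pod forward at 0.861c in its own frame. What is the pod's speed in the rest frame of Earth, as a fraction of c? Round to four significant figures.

Compose velocities in two stages. Stage 1 (into S'): u₁ = (0.861+0.8422)/(1+0.861×0.8422) = 0.98729.
Stage 2 (into S): u = (0.98729+0.69)/(1+0.98729×0.69) = 0.99766, so the speed is 0.9977c.

0.9977c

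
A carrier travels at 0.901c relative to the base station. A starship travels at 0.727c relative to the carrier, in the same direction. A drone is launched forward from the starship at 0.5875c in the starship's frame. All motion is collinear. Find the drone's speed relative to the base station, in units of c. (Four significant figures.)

Apply u = (u'+v)/(1+u'v) twice. Drone in the carrier frame: (0.5875+0.727)/(1+0.5875·0.727) = 1.3145/1.4271125 = 0.92109c.
That velocity, transformed to the rest frame of the base station: (0.92109+0.901)/(1+0.92109·0.901) = 1.82209/1.82990209 = 0.99573c.

0.9957c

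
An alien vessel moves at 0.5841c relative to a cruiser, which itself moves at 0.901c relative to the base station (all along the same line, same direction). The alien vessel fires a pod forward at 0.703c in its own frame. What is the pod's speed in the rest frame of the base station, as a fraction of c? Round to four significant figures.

0.9952c

Apply u = (u'+v)/(1+u'v) twice. Pod in the cruiser frame: (0.703+0.5841)/(1+0.703·0.5841) = 1.2871/1.4106223 = 0.91243c.
That velocity, transformed to the rest frame of the base station: (0.91243+0.901)/(1+0.91243·0.901) = 1.81343/1.82209943 = 0.99524c.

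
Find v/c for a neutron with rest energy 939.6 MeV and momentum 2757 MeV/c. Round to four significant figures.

pc/(mc²) = 2757/939.6 = 2.9342 = βγ = β/√(1−β²).
So β² = x²/(1 + x²) with x = 2.9342: x² = 8.60953, β² = 8.60953/9.60953 = 0.895937, β = 0.9465.

0.9465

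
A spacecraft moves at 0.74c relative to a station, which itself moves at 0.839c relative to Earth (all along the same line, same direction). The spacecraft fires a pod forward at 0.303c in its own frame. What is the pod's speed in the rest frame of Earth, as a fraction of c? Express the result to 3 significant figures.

Compose velocities in two stages. Stage 1 (into S'): u₁ = (0.303+0.74)/(1+0.303×0.74) = 0.85197.
Stage 2 (into S): u = (0.85197+0.839)/(1+0.85197×0.839) = 0.9861, so the speed is 0.986c.

0.986c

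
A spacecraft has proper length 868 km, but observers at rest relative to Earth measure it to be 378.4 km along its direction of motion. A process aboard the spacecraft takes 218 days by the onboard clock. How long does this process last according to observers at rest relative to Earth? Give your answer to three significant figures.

From L = L₀/γ: γ = 868/378.4 = 2.29387.
Δt = γΔτ = 2.29387 × 218 = 500 days.

500 days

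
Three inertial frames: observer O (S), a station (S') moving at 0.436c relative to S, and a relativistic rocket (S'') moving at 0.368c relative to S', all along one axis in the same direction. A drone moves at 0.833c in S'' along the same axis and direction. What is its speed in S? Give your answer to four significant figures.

First combine the drone and relativistic rocket (S''→S'): u₁ = (0.833 + 0.368)/(1 + 0.833×0.368) = 1.201/1.306544 = 0.91922.
Then combine with the station (S'→S): u = (0.91922 + 0.436)/(1 + 0.91922×0.436) = 1.35522/1.40077992 = 0.96748.

0.9675c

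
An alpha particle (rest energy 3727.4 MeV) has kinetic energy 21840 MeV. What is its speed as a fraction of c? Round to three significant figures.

K = (γ−1)mc², so γ = 1 + 21840/3727.4 = 6.8593.
Then v/c = √(1 − γ⁻²) = √(1 − 0.021254) = √0.978746 = 0.989.

0.989c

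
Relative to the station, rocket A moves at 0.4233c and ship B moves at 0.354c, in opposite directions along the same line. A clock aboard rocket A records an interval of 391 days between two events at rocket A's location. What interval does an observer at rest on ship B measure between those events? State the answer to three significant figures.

Speed of rocket A in ship B's frame: u = (v_A + v_B)/(1 + v_A v_B/c²) = (0.4233 + 0.354)/(1 + 0.4233×0.354) = 0.7773/1.1498482 = 0.676; |u| = 0.676c.
At |u| = 0.676c, γ = (1 − 0.456976)^(−1/2) = 1.357.
Rocket A's interval is proper; time dilation gives Δt_B = γΔτ = 1.357 × 391 days = 531 days.

531 days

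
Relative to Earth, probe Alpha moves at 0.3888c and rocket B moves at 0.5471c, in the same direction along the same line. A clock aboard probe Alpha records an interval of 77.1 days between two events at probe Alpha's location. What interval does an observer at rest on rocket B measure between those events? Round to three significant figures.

Transform probe Alpha's velocity into rocket B's frame: (0.3888 − 0.5471)/(1 − 0.3888·0.5471) = −0.1583/0.78728752, so the relative speed is 0.20107c.
At |u| = 0.20107c, γ = (1 − 0.0404291)^(−1/2) = 1.0208.
The clock on probe Alpha records proper time, so rocket B measures Δt = γΔτ = 1.0208 × 77.1 = 78.7 days.

78.7 days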